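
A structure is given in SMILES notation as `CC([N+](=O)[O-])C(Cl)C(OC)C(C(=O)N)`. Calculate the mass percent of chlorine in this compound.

15.78%

Atom tally by fragment:
  CH3 → C:1 H:3
  CH(NO2) → C:1 H:1 N:1 O:2
  CH(Cl) → C:1 H:1 Cl:1
  CH(OCH3) → C:2 H:4 O:1
  CH2CONH2 → C:2 H:4 O:1 N:1
Element totals:
  C: 7
  H: 13
  Cl: 1
  N: 2
  O: 4
Molecular formula: C7H13ClN2O4.
Molar mass = 224.641 g/mol.
Mass from Cl: 1 × 35.45 = 35.450 g/mol.
%Cl = 35.450 / 224.641 × 100 = 15.78%.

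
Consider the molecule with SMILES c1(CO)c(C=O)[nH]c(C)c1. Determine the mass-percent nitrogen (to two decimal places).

10.07%

Atom tally by fragment:
  pyrrole ring core → C:4 H:5 N:1
  (− 3 ring H displaced by substituents)
  + CH2OH → C:1 H:3 O:1
  + CHO → C:1 H:1 O:1
  + CH3 → C:1 H:3
Element totals:
  C: 7
  H: 9
  N: 1
  O: 2
Molecular formula: C7H9NO2.
Molar mass = 139.154 g/mol.
Mass from N: 1 × 14.007 = 14.007 g/mol.
%N = 14.007 / 139.154 × 100 = 10.07%.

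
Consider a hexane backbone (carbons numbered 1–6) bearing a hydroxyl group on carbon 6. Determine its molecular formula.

Atom tally by fragment:
  CH3 → C:1 H:3
  CH2 → C:1 H:2
  CH2 → C:1 H:2
  CH2 → C:1 H:2
  CH2 → C:1 H:2
  CH2OH → C:1 H:3 O:1
Element totals:
  C: 6
  H: 14
  O: 1

C6H14O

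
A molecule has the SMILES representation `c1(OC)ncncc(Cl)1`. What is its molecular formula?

C5H5ClN2O

Atom tally by fragment:
  pyrimidine ring core → C:4 H:4 N:2
  (− 2 ring H displaced by substituents)
  + OCH3 → C:1 H:3 O:1
  + Cl → Cl:1
Element totals:
  C: 5
  H: 5
  Cl: 1
  N: 2
  O: 1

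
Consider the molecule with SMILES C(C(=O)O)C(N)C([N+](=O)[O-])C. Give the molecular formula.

C5H10N2O4

Atom tally by fragment:
  HOOCCH2 → C:2 H:3 O:2
  CH(NH2) → C:1 H:3 N:1
  CH(NO2) → C:1 H:1 N:1 O:2
  CH3 → C:1 H:3
Element totals:
  C: 5
  H: 10
  N: 2
  O: 4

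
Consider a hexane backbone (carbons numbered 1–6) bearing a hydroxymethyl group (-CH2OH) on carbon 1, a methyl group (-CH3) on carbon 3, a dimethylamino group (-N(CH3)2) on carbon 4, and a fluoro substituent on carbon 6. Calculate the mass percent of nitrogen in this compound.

Atom tally by fragment:
  HOCH2CH2 → C:2 H:5 O:1
  CH2 → C:1 H:2
  CH(CH3) → C:2 H:4
  CH(N(CH3)2) → C:3 H:7 N:1
  CH2 → C:1 H:2
  CH2F → C:1 H:2 F:1
Element totals:
  C: 10
  H: 22
  F: 1
  N: 1
  O: 1
Molecular formula: C10H22FNO.
Molar mass = 191.290 g/mol.
Mass from N: 1 × 14.007 = 14.007 g/mol.
%N = 14.007 / 191.290 × 100 = 7.32%.

7.32%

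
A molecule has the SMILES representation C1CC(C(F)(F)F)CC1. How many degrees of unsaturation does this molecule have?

Atom tally by fragment:
  cyclopentane ring core → C:5 H:10
  (− 1 ring H displaced by substituents)
  + CF3 → C:1 F:3
Element totals:
  C: 6
  H: 9
  F: 3
Molecular formula: C6H9F3.
DoU = (2C + 2 + N − H − X) / 2 = (2·6 + 2 + 0 − 9 − 3) / 2 = 1.

1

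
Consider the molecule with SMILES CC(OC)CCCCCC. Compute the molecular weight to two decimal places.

Atom tally by fragment:
  CH3 → C:1 H:3
  CH(OCH3) → C:2 H:4 O:1
  CH2 → C:1 H:2
  CH2 → C:1 H:2
  CH2 → C:1 H:2
  CH2 → C:1 H:2
  CH2 → C:1 H:2
  CH3 → C:1 H:3
Element totals:
  C: 9
  H: 20
  O: 1
Molecular formula: C9H20O.
  M = 9(12.011) + 20(1.008) + 15.999
    = 108.099 + 20.160 + 15.999 = 144.258

144.26 g/mol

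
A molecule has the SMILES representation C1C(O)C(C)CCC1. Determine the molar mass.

Atom tally by fragment:
  cyclohexane ring core → C:6 H:12
  (− 2 ring H displaced by substituents)
  + OH → O:1 H:1
  + CH3 → C:1 H:3
Element totals:
  C: 7
  H: 14
  O: 1
Molecular formula: C7H14O.
  M = 7(12.011) + 14(1.008) + 15.999
    = 84.077 + 14.112 + 15.999 = 114.188

114.19 g/mol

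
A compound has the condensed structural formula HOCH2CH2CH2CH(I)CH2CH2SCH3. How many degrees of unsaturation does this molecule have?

0

Element totals:
  C: 7
  H: 15
  I: 1
  O: 1
  S: 1
Molecular formula: C7H15IOS.
DoU = (2C + 2 + N − H − X) / 2 = (2·7 + 2 + 0 − 15 − 1) / 2 = 0.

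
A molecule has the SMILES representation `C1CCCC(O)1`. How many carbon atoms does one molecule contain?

5

Atom tally by fragment:
  cyclopentane ring core → C:5 H:10
  (− 1 ring H displaced by substituents)
  + OH → O:1 H:1
Element totals:
  C: 5
  H: 10
  O: 1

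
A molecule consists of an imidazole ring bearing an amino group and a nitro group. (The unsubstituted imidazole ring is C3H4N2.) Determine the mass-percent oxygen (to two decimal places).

Atom tally by fragment:
  imidazole ring core → C:3 H:4 N:2
  (− 2 ring H displaced by substituents)
  + NH2 → N:1 H:2
  + NO2 → N:1 O:2
Element totals:
  C: 3
  H: 4
  N: 4
  O: 2
Molecular formula: C3H4N4O2.
Molar mass = 128.091 g/mol.
Mass from O: 2 × 15.999 = 31.998 g/mol.
%O = 31.998 / 128.091 × 100 = 24.98%.

24.98%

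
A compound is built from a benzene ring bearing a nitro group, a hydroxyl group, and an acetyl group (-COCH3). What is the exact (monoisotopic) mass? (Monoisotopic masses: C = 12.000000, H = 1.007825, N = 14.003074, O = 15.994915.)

Atom tally by fragment:
  benzene ring core → C:6 H:6
  (− 3 ring H displaced by substituents)
  + NO2 → N:1 O:2
  + OH → O:1 H:1
  + COCH3 → C:2 H:3 O:1
Element totals:
  C: 8
  H: 7
  N: 1
  O: 4
Molecular formula: C8H7NO4.
  M = 8(12.0) + 7(1.007825) + 14.003074 + 4(15.994915)
    = 96.000000 + 7.054775 + 14.003074 + 63.979660 = 181.037509

181.0375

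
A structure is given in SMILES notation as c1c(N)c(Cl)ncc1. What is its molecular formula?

C5H5ClN2

Atom tally by fragment:
  pyridine ring core → C:5 H:5 N:1
  (− 2 ring H displaced by substituents)
  + NH2 → N:1 H:2
  + Cl → Cl:1
Element totals:
  C: 5
  H: 5
  Cl: 1
  N: 2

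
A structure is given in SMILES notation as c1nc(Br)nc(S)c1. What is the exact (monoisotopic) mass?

189.9200

Atom tally by fragment:
  pyrimidine ring core → C:4 H:4 N:2
  (− 2 ring H displaced by substituents)
  + Br → Br:1
  + SH → S:1 H:1
Element totals:
  C: 4
  H: 3
  Br: 1
  N: 2
  S: 1
Molecular formula: C4H3BrN2S.
  M = 4(12.0) + 3(1.007825) + 78.918338 + 2(14.003074) + 31.972071
    = 48.000000 + 3.023475 + 78.918338 + 28.006148 + 31.972071 = 189.920032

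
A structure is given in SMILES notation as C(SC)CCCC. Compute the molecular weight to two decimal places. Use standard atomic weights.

118.24 g/mol

Atom tally by fragment:
  CH3SCH2 → C:2 H:5 S:1
  CH2 → C:1 H:2
  CH2 → C:1 H:2
  CH2 → C:1 H:2
  CH3 → C:1 H:3
Element totals:
  C: 6
  H: 14
  S: 1
Molecular formula: C6H14S.
  M = 6(12.011) + 14(1.008) + 32.06
    = 72.066 + 14.112 + 32.060 = 118.238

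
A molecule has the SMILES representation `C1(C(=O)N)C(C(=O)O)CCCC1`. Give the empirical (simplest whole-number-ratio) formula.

Atom tally by fragment:
  cyclohexane ring core → C:6 H:12
  (− 2 ring H displaced by substituents)
  + CONH2 → C:1 H:2 O:1 N:1
  + COOH → C:1 H:1 O:2
Element totals:
  C: 8
  H: 13
  N: 1
  O: 3
Molecular formula: C8H13NO3.
gcd of subscripts (8, 13, 1, 3) = 1, so the empirical formula equals the molecular formula.

C8H13NO3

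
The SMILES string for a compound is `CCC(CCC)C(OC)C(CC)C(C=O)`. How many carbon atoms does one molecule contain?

13

Atom tally by fragment:
  CH3 → C:1 H:3
  CH2 → C:1 H:2
  CH(CH2CH2CH3) → C:4 H:8
  CH(OCH3) → C:2 H:4 O:1
  CH(C2H5) → C:3 H:6
  CH2CHO → C:2 H:3 O:1
Element totals:
  C: 13
  H: 26
  O: 2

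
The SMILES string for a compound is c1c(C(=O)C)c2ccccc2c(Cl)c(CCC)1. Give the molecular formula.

C15H15ClO

Atom tally by fragment:
  naphthalene ring system core → C:10 H:8
  (− 3 ring H displaced by substituents)
  + COCH3 → C:2 H:3 O:1
  + Cl → Cl:1
  + CH2CH2CH3 → C:3 H:7
Element totals:
  C: 15
  H: 15
  Cl: 1
  O: 1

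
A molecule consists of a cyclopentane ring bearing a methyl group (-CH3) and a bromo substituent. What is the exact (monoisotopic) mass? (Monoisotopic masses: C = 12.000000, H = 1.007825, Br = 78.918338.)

162.0044

Atom tally by fragment:
  cyclopentane ring core → C:5 H:10
  (− 2 ring H displaced by substituents)
  + CH3 → C:1 H:3
  + Br → Br:1
Element totals:
  C: 6
  H: 11
  Br: 1
Molecular formula: C6H11Br.
  M = 6(12.0) + 11(1.007825) + 78.918338
    = 72.000000 + 11.086075 + 78.918338 = 162.004413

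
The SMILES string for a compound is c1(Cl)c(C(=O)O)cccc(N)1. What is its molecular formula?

C7H6ClNO2

Atom tally by fragment:
  benzene ring core → C:6 H:6
  (− 3 ring H displaced by substituents)
  + Cl → Cl:1
  + COOH → C:1 H:1 O:2
  + NH2 → N:1 H:2
Element totals:
  C: 7
  H: 6
  Cl: 1
  N: 1
  O: 2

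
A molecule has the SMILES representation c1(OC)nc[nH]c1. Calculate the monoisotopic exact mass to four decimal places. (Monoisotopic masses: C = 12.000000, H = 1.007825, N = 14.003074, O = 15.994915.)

Atom tally by fragment:
  imidazole ring core → C:3 H:4 N:2
  (− 1 ring H displaced by substituents)
  + OCH3 → C:1 H:3 O:1
Element totals:
  C: 4
  H: 6
  N: 2
  O: 1
Molecular formula: C4H6N2O.
  M = 4(12.0) + 6(1.007825) + 2(14.003074) + 15.994915
    = 48.000000 + 6.046950 + 28.006148 + 15.994915 = 98.048013

98.0480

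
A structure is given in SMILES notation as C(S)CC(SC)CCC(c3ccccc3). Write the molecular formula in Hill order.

C13H20S2

Atom tally by fragment:
  HSCH2 → C:1 H:3 S:1
  CH2 → C:1 H:2
  CH(SCH3) → C:2 H:4 S:1
  CH2 → C:1 H:2
  CH2 → C:1 H:2
  CH2C6H5 → C:7 H:7
Element totals:
  C: 13
  H: 20
  S: 2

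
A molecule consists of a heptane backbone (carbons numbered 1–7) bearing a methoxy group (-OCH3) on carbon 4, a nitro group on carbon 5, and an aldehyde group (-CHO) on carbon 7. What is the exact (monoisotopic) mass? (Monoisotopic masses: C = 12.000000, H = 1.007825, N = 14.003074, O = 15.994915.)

Atom tally by fragment:
  CH3 → C:1 H:3
  CH2 → C:1 H:2
  CH2 → C:1 H:2
  CH(OCH3) → C:2 H:4 O:1
  CH(NO2) → C:1 H:1 N:1 O:2
  CH2 → C:1 H:2
  CH2CHO → C:2 H:3 O:1
Element totals:
  C: 9
  H: 17
  N: 1
  O: 4
Molecular formula: C9H17NO4.
  M = 9(12.0) + 17(1.007825) + 14.003074 + 4(15.994915)
    = 108.000000 + 17.133025 + 14.003074 + 63.979660 = 203.115759

203.1158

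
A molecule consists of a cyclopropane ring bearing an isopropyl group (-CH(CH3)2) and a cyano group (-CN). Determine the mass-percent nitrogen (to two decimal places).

Atom tally by fragment:
  cyclopropane ring core → C:3 H:6
  (− 2 ring H displaced by substituents)
  + CH(CH3)2 → C:3 H:7
  + CN → C:1 N:1
Element totals:
  C: 7
  H: 11
  N: 1
Molecular formula: C7H11N.
Molar mass = 109.172 g/mol.
Mass from N: 1 × 14.007 = 14.007 g/mol.
%N = 14.007 / 109.172 × 100 = 12.83%.

12.83%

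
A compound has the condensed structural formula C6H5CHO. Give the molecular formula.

C7H6O

Atom tally by fragment:
  benzene ring core → C:6 H:6
  (− 1 ring H displaced by substituents)
  + CHO → C:1 H:1 O:1
Element totals:
  C: 7
  H: 6
  O: 1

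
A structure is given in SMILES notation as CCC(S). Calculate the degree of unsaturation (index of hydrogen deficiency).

0

Atom tally by fragment:
  CH3 → C:1 H:3
  CH2 → C:1 H:2
  CH2SH → C:1 H:3 S:1
Element totals:
  C: 3
  H: 8
  S: 1
Molecular formula: C3H8S.
DoU = (2C + 2 + N − H − X) / 2 = (2·3 + 2 + 0 − 8 − 0) / 2 = 0.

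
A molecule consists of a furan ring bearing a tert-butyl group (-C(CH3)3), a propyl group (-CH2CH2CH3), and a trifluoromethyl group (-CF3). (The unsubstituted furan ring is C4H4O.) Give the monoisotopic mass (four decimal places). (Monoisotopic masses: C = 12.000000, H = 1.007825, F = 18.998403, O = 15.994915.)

234.1231

Atom tally by fragment:
  furan ring core → C:4 H:4 O:1
  (− 3 ring H displaced by substituents)
  + C(CH3)3 → C:4 H:9
  + CH2CH2CH3 → C:3 H:7
  + CF3 → C:1 F:3
Element totals:
  C: 12
  H: 17
  F: 3
  O: 1
Molecular formula: C12H17F3O.
  M = 12(12.0) + 17(1.007825) + 3(18.998403) + 15.994915
    = 144.000000 + 17.133025 + 56.995209 + 15.994915 = 234.123149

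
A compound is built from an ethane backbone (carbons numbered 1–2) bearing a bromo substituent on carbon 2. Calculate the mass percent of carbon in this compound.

22.05%

Atom tally by fragment:
  CH3 → C:1 H:3
  CH2Br → C:1 H:2 Br:1
Element totals:
  C: 2
  H: 5
  Br: 1
Molecular formula: C2H5Br.
Molar mass = 108.966 g/mol.
Mass from C: 2 × 12.011 = 24.022 g/mol.
%C = 24.022 / 108.966 × 100 = 22.05%.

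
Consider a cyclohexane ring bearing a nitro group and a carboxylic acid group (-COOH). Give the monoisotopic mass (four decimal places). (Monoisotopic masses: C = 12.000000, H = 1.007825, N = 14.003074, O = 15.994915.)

173.0688

Atom tally by fragment:
  cyclohexane ring core → C:6 H:12
  (− 2 ring H displaced by substituents)
  + NO2 → N:1 O:2
  + COOH → C:1 H:1 O:2
Element totals:
  C: 7
  H: 11
  N: 1
  O: 4
Molecular formula: C7H11NO4.
  M = 7(12.0) + 11(1.007825) + 14.003074 + 4(15.994915)
    = 84.000000 + 11.086075 + 14.003074 + 63.979660 = 173.068809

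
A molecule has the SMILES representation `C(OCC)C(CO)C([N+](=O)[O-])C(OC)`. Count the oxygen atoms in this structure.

5

Atom tally by fragment:
  C2H5OCH2 → C:3 H:7 O:1
  CH(CH2OH) → C:2 H:4 O:1
  CH(NO2) → C:1 H:1 N:1 O:2
  CH2OCH3 → C:2 H:5 O:1
Element totals:
  C: 8
  H: 17
  N: 1
  O: 5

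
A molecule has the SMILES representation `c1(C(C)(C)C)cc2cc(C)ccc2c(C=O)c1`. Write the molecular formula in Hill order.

C16H18O

Atom tally by fragment:
  naphthalene ring system core → C:10 H:8
  (− 3 ring H displaced by substituents)
  + C(CH3)3 → C:4 H:9
  + CH3 → C:1 H:3
  + CHO → C:1 H:1 O:1
Element totals:
  C: 16
  H: 18
  O: 1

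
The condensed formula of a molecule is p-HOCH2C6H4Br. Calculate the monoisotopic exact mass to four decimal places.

185.9680

Atom tally by fragment:
  benzene ring core → C:6 H:6
  (− 2 ring H displaced by substituents)
  + CH2OH → C:1 H:3 O:1
  + Br → Br:1
Element totals:
  C: 7
  H: 7
  Br: 1
  O: 1
Molecular formula: C7H7BrO.
  M = 7(12.0) + 7(1.007825) + 78.918338 + 15.994915
    = 84.000000 + 7.054775 + 78.918338 + 15.994915 = 185.968028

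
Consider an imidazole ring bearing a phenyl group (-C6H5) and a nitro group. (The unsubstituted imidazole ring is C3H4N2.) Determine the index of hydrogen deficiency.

8

Atom tally by fragment:
  imidazole ring core → C:3 H:4 N:2
  (− 2 ring H displaced by substituents)
  + C6H5 → C:6 H:5
  + NO2 → N:1 O:2
Element totals:
  C: 9
  H: 7
  N: 3
  O: 2
Molecular formula: C9H7N3O2.
DoU = (2C + 2 + N − H − X) / 2 = (2·9 + 2 + 3 − 7 − 0) / 2 = 8.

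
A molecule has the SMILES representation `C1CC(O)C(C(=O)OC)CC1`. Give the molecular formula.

Atom tally by fragment:
  cyclohexane ring core → C:6 H:12
  (− 2 ring H displaced by substituents)
  + OH → O:1 H:1
  + COOCH3 → C:2 H:3 O:2
Element totals:
  C: 8
  H: 14
  O: 3

C8H14O3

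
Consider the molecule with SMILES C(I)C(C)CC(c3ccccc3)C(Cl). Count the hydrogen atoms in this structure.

16

Atom tally by fragment:
  ICH2 → C:1 H:2 I:1
  CH(CH3) → C:2 H:4
  CH2 → C:1 H:2
  CH(C6H5) → C:7 H:6
  CH2Cl → C:1 H:2 Cl:1
Element totals:
  C: 12
  H: 16
  Cl: 1
  I: 1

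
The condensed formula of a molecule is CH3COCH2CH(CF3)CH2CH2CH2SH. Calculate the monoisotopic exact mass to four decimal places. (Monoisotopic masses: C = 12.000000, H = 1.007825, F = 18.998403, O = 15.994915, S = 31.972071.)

Atom tally by fragment:
  CH3COCH2 → C:3 H:5 O:1
  CH(CF3) → C:2 H:1 F:3
  CH2 → C:1 H:2
  CH2 → C:1 H:2
  CH2SH → C:1 H:3 S:1
Element totals:
  C: 8
  H: 13
  F: 3
  O: 1
  S: 1
Molecular formula: C8H13F3OS.
  M = 8(12.0) + 13(1.007825) + 3(18.998403) + 15.994915 + 31.972071
    = 96.000000 + 13.101725 + 56.995209 + 15.994915 + 31.972071 = 214.063920

214.0639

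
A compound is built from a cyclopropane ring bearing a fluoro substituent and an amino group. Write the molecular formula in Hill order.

C3H6FN

Atom tally by fragment:
  cyclopropane ring core → C:3 H:6
  (− 2 ring H displaced by substituents)
  + F → F:1
  + NH2 → N:1 H:2
Element totals:
  C: 3
  H: 6
  F: 1
  N: 1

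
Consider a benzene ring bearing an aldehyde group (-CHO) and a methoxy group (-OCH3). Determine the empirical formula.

C4H4O

Atom tally by fragment:
  benzene ring core → C:6 H:6
  (− 2 ring H displaced by substituents)
  + CHO → C:1 H:1 O:1
  + OCH3 → C:1 H:3 O:1
Element totals:
  C: 8
  H: 8
  O: 2
Molecular formula: C8H8O2.
gcd of subscripts = 2; dividing each by 2:
  C: 8/2 = 4
  H: 8/2 = 4
  O: 2/2 = 1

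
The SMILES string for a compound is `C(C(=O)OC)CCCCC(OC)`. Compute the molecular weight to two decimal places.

174.24 g/mol

Atom tally by fragment:
  CH3OOCCH2 → C:3 H:5 O:2
  CH2 → C:1 H:2
  CH2 → C:1 H:2
  CH2 → C:1 H:2
  CH2 → C:1 H:2
  CH2OCH3 → C:2 H:5 O:1
Element totals:
  C: 9
  H: 18
  O: 3
Molecular formula: C9H18O3.
  M = 9(12.011) + 18(1.008) + 3(15.999)
    = 108.099 + 18.144 + 47.997 = 174.240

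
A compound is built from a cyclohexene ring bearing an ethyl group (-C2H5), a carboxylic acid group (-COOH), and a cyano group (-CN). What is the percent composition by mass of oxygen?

Atom tally by fragment:
  cyclohexene ring core → C:6 H:10
  (− 3 ring H displaced by substituents)
  + C2H5 → C:2 H:5
  + COOH → C:1 H:1 O:2
  + CN → C:1 N:1
Element totals:
  C: 10
  H: 13
  N: 1
  O: 2
Molecular formula: C10H13NO2.
Molar mass = 179.219 g/mol.
Mass from O: 2 × 15.999 = 31.998 g/mol.
%O = 31.998 / 179.219 × 100 = 17.85%.

17.85%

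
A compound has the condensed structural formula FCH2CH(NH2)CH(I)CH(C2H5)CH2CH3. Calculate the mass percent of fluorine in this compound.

6.96%

Atom tally by fragment:
  FCH2 → C:1 H:2 F:1
  CH(NH2) → C:1 H:3 N:1
  CH(I) → C:1 H:1 I:1
  CH(C2H5) → C:3 H:6
  CH2 → C:1 H:2
  CH3 → C:1 H:3
Element totals:
  C: 8
  H: 17
  F: 1
  I: 1
  N: 1
Molecular formula: C8H17FIN.
Molar mass = 273.133 g/mol.
Mass from F: 1 × 18.998 = 18.998 g/mol.
%F = 18.998 / 273.133 × 100 = 6.96%.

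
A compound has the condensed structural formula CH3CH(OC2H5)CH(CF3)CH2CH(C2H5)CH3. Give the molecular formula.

Atom tally by fragment:
  CH3 → C:1 H:3
  CH(OC2H5) → C:3 H:6 O:1
  CH(CF3) → C:2 H:1 F:3
  CH2 → C:1 H:2
  CH(C2H5) → C:3 H:6
  CH3 → C:1 H:3
Element totals:
  C: 11
  H: 21
  F: 3
  O: 1

C11H21F3O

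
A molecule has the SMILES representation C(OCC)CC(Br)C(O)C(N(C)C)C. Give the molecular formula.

C10H22BrNO2

Atom tally by fragment:
  C2H5OCH2 → C:3 H:7 O:1
  CH2 → C:1 H:2
  CH(Br) → C:1 H:1 Br:1
  CH(OH) → C:1 H:2 O:1
  CH(N(CH3)2) → C:3 H:7 N:1
  CH3 → C:1 H:3
Element totals:
  C: 10
  H: 22
  Br: 1
  N: 1
  O: 2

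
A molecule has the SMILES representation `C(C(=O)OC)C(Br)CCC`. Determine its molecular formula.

Atom tally by fragment:
  CH3OOCCH2 → C:3 H:5 O:2
  CH(Br) → C:1 H:1 Br:1
  CH2 → C:1 H:2
  CH2 → C:1 H:2
  CH3 → C:1 H:3
Element totals:
  C: 7
  H: 13
  Br: 1
  O: 2

C7H13BrO2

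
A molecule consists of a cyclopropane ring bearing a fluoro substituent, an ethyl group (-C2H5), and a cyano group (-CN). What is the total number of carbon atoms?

6

Atom tally by fragment:
  cyclopropane ring core → C:3 H:6
  (− 3 ring H displaced by substituents)
  + F → F:1
  + C2H5 → C:2 H:5
  + CN → C:1 N:1
Element totals:
  C: 6
  H: 8
  F: 1
  N: 1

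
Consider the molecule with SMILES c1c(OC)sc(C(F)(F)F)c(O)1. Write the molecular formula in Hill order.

Atom tally by fragment:
  thiophene ring core → C:4 H:4 S:1
  (− 3 ring H displaced by substituents)
  + OCH3 → C:1 H:3 O:1
  + CF3 → C:1 F:3
  + OH → O:1 H:1
Element totals:
  C: 6
  H: 5
  F: 3
  O: 2
  S: 1

C6H5F3O2S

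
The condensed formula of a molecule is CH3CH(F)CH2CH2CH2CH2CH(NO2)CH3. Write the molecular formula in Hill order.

Element totals:
  C: 8
  H: 16
  F: 1
  N: 1
  O: 2

C8H16FNO2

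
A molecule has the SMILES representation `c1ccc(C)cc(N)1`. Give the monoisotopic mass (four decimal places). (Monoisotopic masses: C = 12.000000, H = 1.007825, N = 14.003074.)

107.0735

Atom tally by fragment:
  benzene ring core → C:6 H:6
  (− 2 ring H displaced by substituents)
  + CH3 → C:1 H:3
  + NH2 → N:1 H:2
Element totals:
  C: 7
  H: 9
  N: 1
Molecular formula: C7H9N.
  M = 7(12.0) + 9(1.007825) + 14.003074
    = 84.000000 + 9.070425 + 14.003074 = 107.073499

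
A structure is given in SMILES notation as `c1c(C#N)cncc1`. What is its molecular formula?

Atom tally by fragment:
  pyridine ring core → C:5 H:5 N:1
  (− 1 ring H displaced by substituents)
  + CN → C:1 N:1
Element totals:
  C: 6
  H: 4
  N: 2

C6H4N2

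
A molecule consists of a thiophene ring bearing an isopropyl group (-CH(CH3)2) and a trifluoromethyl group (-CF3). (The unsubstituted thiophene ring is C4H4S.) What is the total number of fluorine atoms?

Atom tally by fragment:
  thiophene ring core → C:4 H:4 S:1
  (− 2 ring H displaced by substituents)
  + CH(CH3)2 → C:3 H:7
  + CF3 → C:1 F:3
Element totals:
  C: 8
  H: 9
  F: 3
  S: 1

3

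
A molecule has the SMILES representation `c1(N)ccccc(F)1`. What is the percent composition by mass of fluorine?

Atom tally by fragment:
  benzene ring core → C:6 H:6
  (− 2 ring H displaced by substituents)
  + NH2 → N:1 H:2
  + F → F:1
Element totals:
  C: 6
  H: 6
  F: 1
  N: 1
Molecular formula: C6H6FN.
Molar mass = 111.119 g/mol.
Mass from F: 1 × 18.998 = 18.998 g/mol.
%F = 18.998 / 111.119 × 100 = 17.10%.

17.10%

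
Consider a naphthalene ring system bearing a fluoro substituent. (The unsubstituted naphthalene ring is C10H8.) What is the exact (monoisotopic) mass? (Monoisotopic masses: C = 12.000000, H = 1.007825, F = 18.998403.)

Atom tally by fragment:
  naphthalene ring system core → C:10 H:8
  (− 1 ring H displaced by substituents)
  + F → F:1
Element totals:
  C: 10
  H: 7
  F: 1
Molecular formula: C10H7F.
  M = 10(12.0) + 7(1.007825) + 18.998403
    = 120.000000 + 7.054775 + 18.998403 = 146.053178

146.0532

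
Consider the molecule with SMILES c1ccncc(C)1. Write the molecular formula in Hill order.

C6H7N

Atom tally by fragment:
  pyridine ring core → C:5 H:5 N:1
  (− 1 ring H displaced by substituents)
  + CH3 → C:1 H:3
Element totals:
  C: 6
  H: 7
  N: 1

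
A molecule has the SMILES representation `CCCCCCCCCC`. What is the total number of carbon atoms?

Atom tally by fragment:
  CH3 → C:1 H:3
  CH2 → C:1 H:2
  CH2 → C:1 H:2
  CH2 → C:1 H:2
  CH2 → C:1 H:2
  CH2 → C:1 H:2
  CH2 → C:1 H:2
  CH2 → C:1 H:2
  CH2 → C:1 H:2
  CH3 → C:1 H:3
Element totals:
  C: 10
  H: 22

10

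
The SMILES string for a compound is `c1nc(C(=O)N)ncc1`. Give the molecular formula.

C5H5N3O

Atom tally by fragment:
  pyrimidine ring core → C:4 H:4 N:2
  (− 1 ring H displaced by substituents)
  + CONH2 → C:1 H:2 O:1 N:1
Element totals:
  C: 5
  H: 5
  N: 3
  O: 1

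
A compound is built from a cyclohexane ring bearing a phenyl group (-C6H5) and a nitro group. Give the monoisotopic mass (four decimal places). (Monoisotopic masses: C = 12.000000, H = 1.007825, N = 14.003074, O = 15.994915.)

Atom tally by fragment:
  cyclohexane ring core → C:6 H:12
  (− 2 ring H displaced by substituents)
  + C6H5 → C:6 H:5
  + NO2 → N:1 O:2
Element totals:
  C: 12
  H: 15
  N: 1
  O: 2
Molecular formula: C12H15NO2.
  M = 12(12.0) + 15(1.007825) + 14.003074 + 2(15.994915)
    = 144.000000 + 15.117375 + 14.003074 + 31.989830 = 205.110279

205.1103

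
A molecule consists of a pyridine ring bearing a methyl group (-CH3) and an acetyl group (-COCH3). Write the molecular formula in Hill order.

Atom tally by fragment:
  pyridine ring core → C:5 H:5 N:1
  (− 2 ring H displaced by substituents)
  + CH3 → C:1 H:3
  + COCH3 → C:2 H:3 O:1
Element totals:
  C: 8
  H: 9
  N: 1
  O: 1

C8H9NO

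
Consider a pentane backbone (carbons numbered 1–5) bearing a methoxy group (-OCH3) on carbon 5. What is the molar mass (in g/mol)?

Atom tally by fragment:
  CH3 → C:1 H:3
  CH2 → C:1 H:2
  CH2 → C:1 H:2
  CH2 → C:1 H:2
  CH2OCH3 → C:2 H:5 O:1
Element totals:
  C: 6
  H: 14
  O: 1
Molecular formula: C6H14O.
  M = 6(12.011) + 14(1.008) + 15.999
    = 72.066 + 14.112 + 15.999 = 102.177

102.18 g/mol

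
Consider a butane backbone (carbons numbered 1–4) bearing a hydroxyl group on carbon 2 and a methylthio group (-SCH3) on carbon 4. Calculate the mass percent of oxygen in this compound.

13.31%

Atom tally by fragment:
  CH3 → C:1 H:3
  CH(OH) → C:1 H:2 O:1
  CH2 → C:1 H:2
  CH2SCH3 → C:2 H:5 S:1
Element totals:
  C: 5
  H: 12
  O: 1
  S: 1
Molecular formula: C5H12OS.
Molar mass = 120.210 g/mol.
Mass from O: 1 × 15.999 = 15.999 g/mol.
%O = 15.999 / 120.210 × 100 = 13.31%.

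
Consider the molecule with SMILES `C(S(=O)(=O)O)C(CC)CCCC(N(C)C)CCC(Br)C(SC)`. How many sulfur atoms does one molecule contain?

2

Atom tally by fragment:
  HO3SCH2 → C:1 H:3 S:1 O:3
  CH(C2H5) → C:3 H:6
  CH2 → C:1 H:2
  CH2 → C:1 H:2
  CH2 → C:1 H:2
  CH(N(CH3)2) → C:3 H:7 N:1
  CH2 → C:1 H:2
  CH2 → C:1 H:2
  CH(Br) → C:1 H:1 Br:1
  CH2SCH3 → C:2 H:5 S:1
Element totals:
  C: 15
  H: 32
  Br: 1
  N: 1
  O: 3
  S: 2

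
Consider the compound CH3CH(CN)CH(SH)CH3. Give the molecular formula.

C5H9NS

Element totals:
  C: 5
  H: 9
  N: 1
  S: 1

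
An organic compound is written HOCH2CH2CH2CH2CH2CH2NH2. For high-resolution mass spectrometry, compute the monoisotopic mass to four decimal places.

117.1154

Atom tally by fragment:
  HOCH2 → C:1 H:3 O:1
  CH2 → C:1 H:2
  CH2 → C:1 H:2
  CH2 → C:1 H:2
  CH2 → C:1 H:2
  CH2NH2 → C:1 H:4 N:1
Element totals:
  C: 6
  H: 15
  N: 1
  O: 1
Molecular formula: C6H15NO.
  M = 6(12.0) + 15(1.007825) + 14.003074 + 15.994915
    = 72.000000 + 15.117375 + 14.003074 + 15.994915 = 117.115364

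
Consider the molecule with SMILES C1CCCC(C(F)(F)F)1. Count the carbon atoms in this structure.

Atom tally by fragment:
  cyclopentane ring core → C:5 H:10
  (− 1 ring H displaced by substituents)
  + CF3 → C:1 F:3
Element totals:
  C: 6
  H: 9
  F: 3

6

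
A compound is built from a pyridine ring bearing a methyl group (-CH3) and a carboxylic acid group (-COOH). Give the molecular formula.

C7H7NO2

Atom tally by fragment:
  pyridine ring core → C:5 H:5 N:1
  (− 2 ring H displaced by substituents)
  + CH3 → C:1 H:3
  + COOH → C:1 H:1 O:2
Element totals:
  C: 7
  H: 7
  N: 1
  O: 2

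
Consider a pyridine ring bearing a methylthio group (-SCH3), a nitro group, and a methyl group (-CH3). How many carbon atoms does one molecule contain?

Atom tally by fragment:
  pyridine ring core → C:5 H:5 N:1
  (− 3 ring H displaced by substituents)
  + SCH3 → C:1 H:3 S:1
  + NO2 → N:1 O:2
  + CH3 → C:1 H:3
Element totals:
  C: 7
  H: 8
  N: 2
  O: 2
  S: 1

7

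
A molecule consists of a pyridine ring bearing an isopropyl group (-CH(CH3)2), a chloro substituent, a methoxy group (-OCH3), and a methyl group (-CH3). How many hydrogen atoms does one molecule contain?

14

Atom tally by fragment:
  pyridine ring core → C:5 H:5 N:1
  (− 4 ring H displaced by substituents)
  + CH(CH3)2 → C:3 H:7
  + Cl → Cl:1
  + OCH3 → C:1 H:3 O:1
  + CH3 → C:1 H:3
Element totals:
  C: 10
  H: 14
  Cl: 1
  N: 1
  O: 1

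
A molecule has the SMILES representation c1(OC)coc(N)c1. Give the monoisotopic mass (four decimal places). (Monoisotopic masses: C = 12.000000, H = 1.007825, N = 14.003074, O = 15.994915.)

113.0477

Atom tally by fragment:
  furan ring core → C:4 H:4 O:1
  (− 2 ring H displaced by substituents)
  + OCH3 → C:1 H:3 O:1
  + NH2 → N:1 H:2
Element totals:
  C: 5
  H: 7
  N: 1
  O: 2
Molecular formula: C5H7NO2.
  M = 5(12.0) + 7(1.007825) + 14.003074 + 2(15.994915)
    = 60.000000 + 7.054775 + 14.003074 + 31.989830 = 113.047679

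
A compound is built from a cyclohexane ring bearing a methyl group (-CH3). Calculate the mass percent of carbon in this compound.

85.63%

Atom tally by fragment:
  cyclohexane ring core → C:6 H:12
  (− 1 ring H displaced by substituents)
  + CH3 → C:1 H:3
Element totals:
  C: 7
  H: 14
Molecular formula: C7H14.
Molar mass = 98.189 g/mol.
Mass from C: 7 × 12.011 = 84.077 g/mol.
%C = 84.077 / 98.189 × 100 = 85.63%.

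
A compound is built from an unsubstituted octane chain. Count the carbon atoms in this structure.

8

Atom tally by fragment:
  CH3 → C:1 H:3
  CH2 → C:1 H:2
  CH2 → C:1 H:2
  CH2 → C:1 H:2
  CH2 → C:1 H:2
  CH2 → C:1 H:2
  CH2 → C:1 H:2
  CH3 → C:1 H:3
Element totals:
  C: 8
  H: 18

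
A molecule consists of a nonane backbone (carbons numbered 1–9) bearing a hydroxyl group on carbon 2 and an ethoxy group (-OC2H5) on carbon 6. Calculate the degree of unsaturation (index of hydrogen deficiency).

0

Atom tally by fragment:
  CH3 → C:1 H:3
  CH(OH) → C:1 H:2 O:1
  CH2 → C:1 H:2
  CH2 → C:1 H:2
  CH2 → C:1 H:2
  CH(OC2H5) → C:3 H:6 O:1
  CH2 → C:1 H:2
  CH2 → C:1 H:2
  CH3 → C:1 H:3
Element totals:
  C: 11
  H: 24
  O: 2
Molecular formula: C11H24O2.
DoU = (2C + 2 + N − H − X) / 2 = (2·11 + 2 + 0 − 24 − 0) / 2 = 0.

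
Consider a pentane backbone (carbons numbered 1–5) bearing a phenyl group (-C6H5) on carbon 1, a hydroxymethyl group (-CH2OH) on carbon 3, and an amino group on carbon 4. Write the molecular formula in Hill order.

C12H19NO

Atom tally by fragment:
  C6H5CH2 → C:7 H:7
  CH2 → C:1 H:2
  CH(CH2OH) → C:2 H:4 O:1
  CH(NH2) → C:1 H:3 N:1
  CH3 → C:1 H:3
Element totals:
  C: 12
  H: 19
  N: 1
  O: 1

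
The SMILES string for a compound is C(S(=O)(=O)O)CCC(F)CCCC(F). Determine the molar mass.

230.27 g/mol

Atom tally by fragment:
  HO3SCH2 → C:1 H:3 S:1 O:3
  CH2 → C:1 H:2
  CH2 → C:1 H:2
  CH(F) → C:1 H:1 F:1
  CH2 → C:1 H:2
  CH2 → C:1 H:2
  CH2 → C:1 H:2
  CH2F → C:1 H:2 F:1
Element totals:
  C: 8
  H: 16
  F: 2
  O: 3
  S: 1
Molecular formula: C8H16F2O3S.
  M = 8(12.011) + 16(1.008) + 2(18.998) + 3(15.999) + 32.06
    = 96.088 + 16.128 + 37.996 + 47.997 + 32.060 = 230.269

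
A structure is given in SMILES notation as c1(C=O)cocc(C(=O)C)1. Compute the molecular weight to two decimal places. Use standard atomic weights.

Atom tally by fragment:
  furan ring core → C:4 H:4 O:1
  (− 2 ring H displaced by substituents)
  + CHO → C:1 H:1 O:1
  + COCH3 → C:2 H:3 O:1
Element totals:
  C: 7
  H: 6
  O: 3
Molecular formula: C7H6O3.
  M = 7(12.011) + 6(1.008) + 3(15.999)
    = 84.077 + 6.048 + 47.997 = 138.122

138.12 g/mol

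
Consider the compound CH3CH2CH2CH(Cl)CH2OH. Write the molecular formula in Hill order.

C5H11ClO

Element totals:
  C: 5
  H: 11
  Cl: 1
  O: 1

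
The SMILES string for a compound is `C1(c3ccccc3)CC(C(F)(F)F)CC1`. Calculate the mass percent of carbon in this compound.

Atom tally by fragment:
  cyclopentane ring core → C:5 H:10
  (− 2 ring H displaced by substituents)
  + C6H5 → C:6 H:5
  + CF3 → C:1 F:3
Element totals:
  C: 12
  H: 13
  F: 3
Molecular formula: C12H13F3.
Molar mass = 214.230 g/mol.
Mass from C: 12 × 12.011 = 144.132 g/mol.
%C = 144.132 / 214.230 × 100 = 67.28%.

67.28%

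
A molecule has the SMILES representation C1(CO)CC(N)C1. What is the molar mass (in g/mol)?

101.15 g/mol

Atom tally by fragment:
  cyclobutane ring core → C:4 H:8
  (− 2 ring H displaced by substituents)
  + CH2OH → C:1 H:3 O:1
  + NH2 → N:1 H:2
Element totals:
  C: 5
  H: 11
  N: 1
  O: 1
Molecular formula: C5H11NO.
  M = 5(12.011) + 11(1.008) + 14.007 + 15.999
    = 60.055 + 11.088 + 14.007 + 15.999 = 101.149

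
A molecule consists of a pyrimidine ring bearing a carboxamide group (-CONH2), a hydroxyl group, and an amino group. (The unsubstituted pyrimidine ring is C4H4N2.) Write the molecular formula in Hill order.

C5H6N4O2

Atom tally by fragment:
  pyrimidine ring core → C:4 H:4 N:2
  (− 3 ring H displaced by substituents)
  + CONH2 → C:1 H:2 O:1 N:1
  + OH → O:1 H:1
  + NH2 → N:1 H:2
Element totals:
  C: 5
  H: 6
  N: 4
  O: 2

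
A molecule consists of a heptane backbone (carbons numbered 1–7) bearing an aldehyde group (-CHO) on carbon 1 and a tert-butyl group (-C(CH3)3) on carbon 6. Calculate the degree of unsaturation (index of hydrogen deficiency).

1

Atom tally by fragment:
  OHCCH2 → C:2 H:3 O:1
  CH2 → C:1 H:2
  CH2 → C:1 H:2
  CH2 → C:1 H:2
  CH2 → C:1 H:2
  CH(C(CH3)3) → C:5 H:10
  CH3 → C:1 H:3
Element totals:
  C: 12
  H: 24
  O: 1
Molecular formula: C12H24O.
DoU = (2C + 2 + N − H − X) / 2 = (2·12 + 2 + 0 − 24 − 0) / 2 = 1.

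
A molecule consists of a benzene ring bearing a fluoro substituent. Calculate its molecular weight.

Atom tally by fragment:
  benzene ring core → C:6 H:6
  (− 1 ring H displaced by substituents)
  + F → F:1
Element totals:
  C: 6
  H: 5
  F: 1
Molecular formula: C6H5F.
  M = 6(12.011) + 5(1.008) + 18.998
    = 72.066 + 5.040 + 18.998 = 96.104

96.10 g/mol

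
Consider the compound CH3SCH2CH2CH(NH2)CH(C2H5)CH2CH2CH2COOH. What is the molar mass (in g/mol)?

233.37 g/mol

Element totals:
  C: 11
  H: 23
  N: 1
  O: 2
  S: 1
Molecular formula: C11H23NO2S.
  M = 11(12.011) + 23(1.008) + 14.007 + 2(15.999) + 32.06
    = 132.121 + 23.184 + 14.007 + 31.998 + 32.060 = 233.370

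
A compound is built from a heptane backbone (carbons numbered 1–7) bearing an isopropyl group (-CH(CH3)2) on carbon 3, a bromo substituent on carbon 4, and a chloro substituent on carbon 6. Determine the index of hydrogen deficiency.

Atom tally by fragment:
  CH3 → C:1 H:3
  CH2 → C:1 H:2
  CH(CH(CH3)2) → C:4 H:8
  CH(Br) → C:1 H:1 Br:1
  CH2 → C:1 H:2
  CH(Cl) → C:1 H:1 Cl:1
  CH3 → C:1 H:3
Element totals:
  C: 10
  H: 20
  Br: 1
  Cl: 1
Molecular formula: C10H20BrCl.
DoU = (2C + 2 + N − H − X) / 2 = (2·10 + 2 + 0 − 20 − 2) / 2 = 0.

0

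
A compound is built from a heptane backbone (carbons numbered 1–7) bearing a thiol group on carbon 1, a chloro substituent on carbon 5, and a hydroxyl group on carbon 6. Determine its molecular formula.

C7H15ClOS

Atom tally by fragment:
  HSCH2 → C:1 H:3 S:1
  CH2 → C:1 H:2
  CH2 → C:1 H:2
  CH2 → C:1 H:2
  CH(Cl) → C:1 H:1 Cl:1
  CH(OH) → C:1 H:2 O:1
  CH3 → C:1 H:3
Element totals:
  C: 7
  H: 15
  Cl: 1
  O: 1
  S: 1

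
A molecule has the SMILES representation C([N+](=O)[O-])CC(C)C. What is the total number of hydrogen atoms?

11

Atom tally by fragment:
  O2NCH2 → C:1 H:2 N:1 O:2
  CH2 → C:1 H:2
  CH(CH3) → C:2 H:4
  CH3 → C:1 H:3
Element totals:
  C: 5
  H: 11
  N: 1
  O: 2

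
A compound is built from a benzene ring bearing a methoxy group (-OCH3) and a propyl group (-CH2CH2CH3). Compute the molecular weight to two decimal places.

Atom tally by fragment:
  benzene ring core → C:6 H:6
  (− 2 ring H displaced by substituents)
  + OCH3 → C:1 H:3 O:1
  + CH2CH2CH3 → C:3 H:7
Element totals:
  C: 10
  H: 14
  O: 1
Molecular formula: C10H14O.
  M = 10(12.011) + 14(1.008) + 15.999
    = 120.110 + 14.112 + 15.999 = 150.221

150.22 g/mol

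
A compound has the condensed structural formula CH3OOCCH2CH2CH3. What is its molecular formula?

Element totals:
  C: 5
  H: 10
  O: 2

C5H10O2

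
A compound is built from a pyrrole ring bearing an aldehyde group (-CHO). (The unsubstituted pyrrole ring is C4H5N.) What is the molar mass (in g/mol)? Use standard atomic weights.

Atom tally by fragment:
  pyrrole ring core → C:4 H:5 N:1
  (− 1 ring H displaced by substituents)
  + CHO → C:1 H:1 O:1
Element totals:
  C: 5
  H: 5
  N: 1
  O: 1
Molecular formula: C5H5NO.
  M = 5(12.011) + 5(1.008) + 14.007 + 15.999
    = 60.055 + 5.040 + 14.007 + 15.999 = 95.101

95.10 g/mol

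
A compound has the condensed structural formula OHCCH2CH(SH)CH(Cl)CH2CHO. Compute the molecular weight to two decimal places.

180.65 g/mol

Atom tally by fragment:
  OHCCH2 → C:2 H:3 O:1
  CH(SH) → C:1 H:2 S:1
  CH(Cl) → C:1 H:1 Cl:1
  CH2CHO → C:2 H:3 O:1
Element totals:
  C: 6
  H: 9
  Cl: 1
  O: 2
  S: 1
Molecular formula: C6H9ClO2S.
  M = 6(12.011) + 9(1.008) + 35.45 + 2(15.999) + 32.06
    = 72.066 + 9.072 + 35.450 + 31.998 + 32.060 = 180.646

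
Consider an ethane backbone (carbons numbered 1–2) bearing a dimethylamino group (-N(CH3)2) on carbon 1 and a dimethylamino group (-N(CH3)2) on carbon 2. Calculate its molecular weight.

116.21 g/mol

Atom tally by fragment:
  (CH3)2NCH2 → C:3 H:8 N:1
  CH2N(CH3)2 → C:3 H:8 N:1
Element totals:
  C: 6
  H: 16
  N: 2
Molecular formula: C6H16N2.
  M = 6(12.011) + 16(1.008) + 2(14.007)
    = 72.066 + 16.128 + 28.014 = 116.208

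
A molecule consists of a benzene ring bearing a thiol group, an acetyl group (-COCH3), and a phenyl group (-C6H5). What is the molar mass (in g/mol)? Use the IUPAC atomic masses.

228.31 g/mol

Atom tally by fragment:
  benzene ring core → C:6 H:6
  (− 3 ring H displaced by substituents)
  + SH → S:1 H:1
  + COCH3 → C:2 H:3 O:1
  + C6H5 → C:6 H:5
Element totals:
  C: 14
  H: 12
  O: 1
  S: 1
Molecular formula: C14H12OS.
  M = 14(12.011) + 12(1.008) + 15.999 + 32.06
    = 168.154 + 12.096 + 15.999 + 32.060 = 228.309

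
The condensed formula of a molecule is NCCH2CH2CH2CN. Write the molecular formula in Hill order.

C5H6N2

Element totals:
  C: 5
  H: 6
  N: 2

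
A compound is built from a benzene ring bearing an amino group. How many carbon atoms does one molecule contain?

6

Atom tally by fragment:
  benzene ring core → C:6 H:6
  (− 1 ring H displaced by substituents)
  + NH2 → N:1 H:2
Element totals:
  C: 6
  H: 7
  N: 1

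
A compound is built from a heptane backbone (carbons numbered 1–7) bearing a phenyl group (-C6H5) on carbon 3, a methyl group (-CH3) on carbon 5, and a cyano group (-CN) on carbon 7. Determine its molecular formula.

Atom tally by fragment:
  CH3 → C:1 H:3
  CH2 → C:1 H:2
  CH(C6H5) → C:7 H:6
  CH2 → C:1 H:2
  CH(CH3) → C:2 H:4
  CH2 → C:1 H:2
  CH2CN → C:2 H:2 N:1
Element totals:
  C: 15
  H: 21
  N: 1

C15H21N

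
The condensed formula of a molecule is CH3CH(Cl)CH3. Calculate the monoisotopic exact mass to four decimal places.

78.0236

Element totals:
  C: 3
  H: 7
  Cl: 1
Molecular formula: C3H7Cl.
  M = 3(12.0) + 7(1.007825) + 34.968853
    = 36.000000 + 7.054775 + 34.968853 = 78.023628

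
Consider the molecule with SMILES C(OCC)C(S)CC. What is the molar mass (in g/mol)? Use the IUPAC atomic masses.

Atom tally by fragment:
  C2H5OCH2 → C:3 H:7 O:1
  CH(SH) → C:1 H:2 S:1
  CH2 → C:1 H:2
  CH3 → C:1 H:3
Element totals:
  C: 6
  H: 14
  O: 1
  S: 1
Molecular formula: C6H14OS.
  M = 6(12.011) + 14(1.008) + 15.999 + 32.06
    = 72.066 + 14.112 + 15.999 + 32.060 = 134.237

134.24 g/mol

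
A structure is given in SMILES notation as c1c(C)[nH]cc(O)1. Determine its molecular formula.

C5H7NO

Atom tally by fragment:
  pyrrole ring core → C:4 H:5 N:1
  (− 2 ring H displaced by substituents)
  + CH3 → C:1 H:3
  + OH → O:1 H:1
Element totals:
  C: 5
  H: 7
  N: 1
  O: 1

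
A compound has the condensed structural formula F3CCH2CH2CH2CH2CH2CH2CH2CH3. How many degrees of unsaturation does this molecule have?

Atom tally by fragment:
  F3CCH2 → C:2 H:2 F:3
  CH2 → C:1 H:2
  CH2 → C:1 H:2
  CH2 → C:1 H:2
  CH2 → C:1 H:2
  CH2 → C:1 H:2
  CH2 → C:1 H:2
  CH3 → C:1 H:3
Element totals:
  C: 9
  H: 17
  F: 3
Molecular formula: C9H17F3.
DoU = (2C + 2 + N − H − X) / 2 = (2·9 + 2 + 0 − 17 − 3) / 2 = 0.

0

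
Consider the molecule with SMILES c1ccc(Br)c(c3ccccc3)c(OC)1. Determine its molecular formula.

C13H11BrO

Atom tally by fragment:
  benzene ring core → C:6 H:6
  (− 3 ring H displaced by substituents)
  + Br → Br:1
  + C6H5 → C:6 H:5
  + OCH3 → C:1 H:3 O:1
Element totals:
  C: 13
  H: 11
  Br: 1
  O: 1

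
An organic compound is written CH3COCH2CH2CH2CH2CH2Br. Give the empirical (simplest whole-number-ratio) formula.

Atom tally by fragment:
  CH3COCH2 → C:3 H:5 O:1
  CH2 → C:1 H:2
  CH2 → C:1 H:2
  CH2 → C:1 H:2
  CH2Br → C:1 H:2 Br:1
Element totals:
  C: 7
  H: 13
  Br: 1
  O: 1
Molecular formula: C7H13BrO.
gcd of subscripts (1, 7, 13, 1) = 1, so the empirical formula equals the molecular formula.

C7H13BrO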